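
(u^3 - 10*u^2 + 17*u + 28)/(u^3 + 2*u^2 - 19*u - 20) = (u - 7)/(u + 5)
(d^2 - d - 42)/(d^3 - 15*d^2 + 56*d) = (d + 6)/(d*(d - 8))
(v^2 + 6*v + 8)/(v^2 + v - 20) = (v^2 + 6*v + 8)/(v^2 + v - 20)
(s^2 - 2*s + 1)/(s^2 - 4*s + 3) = (s - 1)/(s - 3)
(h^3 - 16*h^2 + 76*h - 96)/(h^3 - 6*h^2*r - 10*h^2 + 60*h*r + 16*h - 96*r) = (6 - h)/(-h + 6*r)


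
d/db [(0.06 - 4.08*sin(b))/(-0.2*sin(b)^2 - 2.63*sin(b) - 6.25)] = (-0.816*sin(b)^2 + 0.0239999999999991*sin(b) + 25.6578)*cos(b)/(0.04*sin(b)^4 + 1.052*sin(b)^3 + 9.4169*sin(b)^2 + 32.875*sin(b) + 39.0625)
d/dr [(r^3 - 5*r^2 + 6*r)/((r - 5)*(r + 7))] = (r^4 + 4*r^3 - 121*r^2 + 350*r - 210)/(r^4 + 4*r^3 - 66*r^2 - 140*r + 1225)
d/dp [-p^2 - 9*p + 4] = -2*p - 9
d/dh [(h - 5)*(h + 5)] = 2*h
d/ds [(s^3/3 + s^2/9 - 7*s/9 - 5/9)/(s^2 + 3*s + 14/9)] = (27*s^4 + 162*s^3 + 216*s^2 + 118*s + 37)/(81*s^4 + 486*s^3 + 981*s^2 + 756*s + 196)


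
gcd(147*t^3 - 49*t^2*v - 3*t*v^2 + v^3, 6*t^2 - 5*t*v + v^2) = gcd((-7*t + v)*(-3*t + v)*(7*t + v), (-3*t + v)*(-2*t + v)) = 3*t - v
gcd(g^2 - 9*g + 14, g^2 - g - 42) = g - 7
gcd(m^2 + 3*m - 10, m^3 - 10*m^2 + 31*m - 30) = m - 2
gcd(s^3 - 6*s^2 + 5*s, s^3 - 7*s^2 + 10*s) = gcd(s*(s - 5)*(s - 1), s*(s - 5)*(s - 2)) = s^2 - 5*s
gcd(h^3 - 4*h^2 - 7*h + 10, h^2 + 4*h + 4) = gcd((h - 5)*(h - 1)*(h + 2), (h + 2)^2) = h + 2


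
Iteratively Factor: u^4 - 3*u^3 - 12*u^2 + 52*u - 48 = (u - 3)*(u^3 - 12*u + 16) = (u - 3)*(u - 2)*(u^2 + 2*u - 8) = (u - 3)*(u - 2)^2*(u + 4)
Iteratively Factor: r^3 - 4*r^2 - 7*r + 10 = (r + 2)*(r^2 - 6*r + 5) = (r - 5)*(r + 2)*(r - 1)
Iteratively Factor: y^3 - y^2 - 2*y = (y)*(y^2 - y - 2) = y*(y - 2)*(y + 1)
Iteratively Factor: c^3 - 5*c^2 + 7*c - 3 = (c - 1)*(c^2 - 4*c + 3) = (c - 3)*(c - 1)*(c - 1)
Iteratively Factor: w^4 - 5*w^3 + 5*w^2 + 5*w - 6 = (w - 3)*(w^3 - 2*w^2 - w + 2) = (w - 3)*(w - 2)*(w^2 - 1) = (w - 3)*(w - 2)*(w - 1)*(w + 1)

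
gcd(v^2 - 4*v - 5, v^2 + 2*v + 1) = v + 1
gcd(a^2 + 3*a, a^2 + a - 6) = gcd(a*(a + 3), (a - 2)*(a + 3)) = a + 3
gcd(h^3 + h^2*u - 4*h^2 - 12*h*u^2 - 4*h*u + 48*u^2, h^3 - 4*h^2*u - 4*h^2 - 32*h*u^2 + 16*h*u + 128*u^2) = h^2 + 4*h*u - 4*h - 16*u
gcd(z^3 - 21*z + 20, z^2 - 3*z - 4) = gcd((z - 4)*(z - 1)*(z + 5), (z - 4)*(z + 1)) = z - 4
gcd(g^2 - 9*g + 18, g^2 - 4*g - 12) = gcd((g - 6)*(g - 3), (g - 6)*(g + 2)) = g - 6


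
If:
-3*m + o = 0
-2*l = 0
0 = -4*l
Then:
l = 0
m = o/3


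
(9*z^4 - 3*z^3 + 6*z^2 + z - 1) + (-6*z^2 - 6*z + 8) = 9*z^4 - 3*z^3 - 5*z + 7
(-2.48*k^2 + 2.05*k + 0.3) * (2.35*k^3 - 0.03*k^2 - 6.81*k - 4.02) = -5.828*k^5 + 4.8919*k^4 + 17.5323*k^3 - 3.9999*k^2 - 10.284*k - 1.206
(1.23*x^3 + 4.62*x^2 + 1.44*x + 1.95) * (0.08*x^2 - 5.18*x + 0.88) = 0.0984*x^5 - 6.0018*x^4 - 22.734*x^3 - 3.2376*x^2 - 8.8338*x + 1.716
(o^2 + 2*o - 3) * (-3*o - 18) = -3*o^3 - 24*o^2 - 27*o + 54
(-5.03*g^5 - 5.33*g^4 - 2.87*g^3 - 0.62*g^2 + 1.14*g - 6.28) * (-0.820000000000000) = 4.1246*g^5 + 4.3706*g^4 + 2.3534*g^3 + 0.5084*g^2 - 0.9348*g + 5.1496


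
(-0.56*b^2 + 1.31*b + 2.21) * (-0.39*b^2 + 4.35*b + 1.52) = 0.2184*b^4 - 2.9469*b^3 + 3.9854*b^2 + 11.6047*b + 3.3592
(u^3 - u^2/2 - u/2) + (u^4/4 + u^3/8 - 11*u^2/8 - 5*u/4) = u^4/4 + 9*u^3/8 - 15*u^2/8 - 7*u/4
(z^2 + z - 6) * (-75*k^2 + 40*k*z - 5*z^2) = -75*k^2*z^2 - 75*k^2*z + 450*k^2 + 40*k*z^3 + 40*k*z^2 - 240*k*z - 5*z^4 - 5*z^3 + 30*z^2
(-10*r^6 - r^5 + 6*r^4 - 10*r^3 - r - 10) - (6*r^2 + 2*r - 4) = -10*r^6 - r^5 + 6*r^4 - 10*r^3 - 6*r^2 - 3*r - 6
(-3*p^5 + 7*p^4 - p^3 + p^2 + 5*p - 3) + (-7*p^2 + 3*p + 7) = -3*p^5 + 7*p^4 - p^3 - 6*p^2 + 8*p + 4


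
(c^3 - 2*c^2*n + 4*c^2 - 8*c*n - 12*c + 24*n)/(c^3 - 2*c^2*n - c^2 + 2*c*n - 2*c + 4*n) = (c + 6)/(c + 1)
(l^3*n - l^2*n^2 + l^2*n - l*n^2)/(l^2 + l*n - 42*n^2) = l*n*(l^2 - l*n + l - n)/(l^2 + l*n - 42*n^2)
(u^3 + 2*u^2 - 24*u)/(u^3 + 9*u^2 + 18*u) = (u - 4)/(u + 3)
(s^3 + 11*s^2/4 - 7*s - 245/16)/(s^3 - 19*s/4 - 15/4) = (8*s^2 + 42*s + 49)/(4*(2*s^2 + 5*s + 3))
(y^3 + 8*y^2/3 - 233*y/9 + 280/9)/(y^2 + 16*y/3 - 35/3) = y - 8/3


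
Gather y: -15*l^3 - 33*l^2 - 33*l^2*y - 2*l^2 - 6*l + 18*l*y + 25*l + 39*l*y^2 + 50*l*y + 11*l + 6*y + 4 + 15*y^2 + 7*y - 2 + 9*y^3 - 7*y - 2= -15*l^3 - 35*l^2 + 30*l + 9*y^3 + y^2*(39*l + 15) + y*(-33*l^2 + 68*l + 6)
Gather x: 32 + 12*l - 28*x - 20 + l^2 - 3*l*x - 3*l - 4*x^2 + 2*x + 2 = l^2 + 9*l - 4*x^2 + x*(-3*l - 26) + 14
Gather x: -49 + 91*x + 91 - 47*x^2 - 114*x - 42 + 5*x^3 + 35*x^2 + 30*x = 5*x^3 - 12*x^2 + 7*x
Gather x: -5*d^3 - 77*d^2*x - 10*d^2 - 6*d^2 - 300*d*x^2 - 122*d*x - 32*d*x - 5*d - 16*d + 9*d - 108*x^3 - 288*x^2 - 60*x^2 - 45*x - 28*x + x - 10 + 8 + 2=-5*d^3 - 16*d^2 - 12*d - 108*x^3 + x^2*(-300*d - 348) + x*(-77*d^2 - 154*d - 72)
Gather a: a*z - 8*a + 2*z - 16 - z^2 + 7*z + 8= a*(z - 8) - z^2 + 9*z - 8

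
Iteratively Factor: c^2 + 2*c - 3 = (c + 3)*(c - 1)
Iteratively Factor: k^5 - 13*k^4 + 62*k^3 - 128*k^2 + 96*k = (k - 2)*(k^4 - 11*k^3 + 40*k^2 - 48*k) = k*(k - 2)*(k^3 - 11*k^2 + 40*k - 48) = k*(k - 3)*(k - 2)*(k^2 - 8*k + 16) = k*(k - 4)*(k - 3)*(k - 2)*(k - 4)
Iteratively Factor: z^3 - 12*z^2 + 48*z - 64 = (z - 4)*(z^2 - 8*z + 16) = (z - 4)^2*(z - 4)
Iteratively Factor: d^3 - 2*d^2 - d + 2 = (d - 1)*(d^2 - d - 2) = (d - 1)*(d + 1)*(d - 2)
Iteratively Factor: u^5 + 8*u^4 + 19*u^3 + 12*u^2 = (u + 3)*(u^4 + 5*u^3 + 4*u^2) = u*(u + 3)*(u^3 + 5*u^2 + 4*u) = u*(u + 3)*(u + 4)*(u^2 + u) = u*(u + 1)*(u + 3)*(u + 4)*(u)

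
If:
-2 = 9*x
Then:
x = -2/9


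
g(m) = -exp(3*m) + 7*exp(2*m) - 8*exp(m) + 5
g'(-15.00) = 0.00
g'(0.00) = 3.00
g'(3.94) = -371229.82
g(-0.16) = 2.65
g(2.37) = -503.69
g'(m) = -3*exp(3*m) + 14*exp(2*m) - 8*exp(m) = (-3*exp(2*m) + 14*exp(m) - 8)*exp(m)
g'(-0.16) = 1.49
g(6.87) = -886430068.23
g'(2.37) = -2155.94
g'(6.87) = -2665765702.11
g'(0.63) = 14.48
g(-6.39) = 4.99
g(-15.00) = 5.00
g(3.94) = -117843.47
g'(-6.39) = -0.01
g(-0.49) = 2.50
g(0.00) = 3.00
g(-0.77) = 2.70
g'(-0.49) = -0.34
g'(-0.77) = -1.00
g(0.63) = 8.04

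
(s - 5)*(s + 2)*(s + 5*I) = s^3 - 3*s^2 + 5*I*s^2 - 10*s - 15*I*s - 50*I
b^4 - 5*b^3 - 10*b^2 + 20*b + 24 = (b - 6)*(b - 2)*(b + 1)*(b + 2)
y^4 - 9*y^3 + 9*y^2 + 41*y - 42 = (y - 7)*(y - 3)*(y - 1)*(y + 2)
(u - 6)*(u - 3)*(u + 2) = u^3 - 7*u^2 + 36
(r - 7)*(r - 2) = r^2 - 9*r + 14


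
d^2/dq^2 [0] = 0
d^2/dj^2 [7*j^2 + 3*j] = 14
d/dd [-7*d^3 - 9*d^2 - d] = -21*d^2 - 18*d - 1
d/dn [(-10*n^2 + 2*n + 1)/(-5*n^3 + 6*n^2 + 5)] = (-50*n^4 + 20*n^3 + 3*n^2 - 112*n + 10)/(25*n^6 - 60*n^5 + 36*n^4 - 50*n^3 + 60*n^2 + 25)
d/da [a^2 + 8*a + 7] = 2*a + 8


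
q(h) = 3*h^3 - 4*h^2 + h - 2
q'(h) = 9*h^2 - 8*h + 1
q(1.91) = 6.22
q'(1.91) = 18.55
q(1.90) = 6.04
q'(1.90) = 18.29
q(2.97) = 44.28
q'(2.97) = 56.63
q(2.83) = 36.79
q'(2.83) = 50.44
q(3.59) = 88.84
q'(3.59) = 88.27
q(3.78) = 106.66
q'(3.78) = 99.36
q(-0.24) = -2.51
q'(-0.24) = 3.44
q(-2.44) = -71.83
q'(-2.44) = 74.10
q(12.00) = 4618.00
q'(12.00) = 1201.00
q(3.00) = 46.00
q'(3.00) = 58.00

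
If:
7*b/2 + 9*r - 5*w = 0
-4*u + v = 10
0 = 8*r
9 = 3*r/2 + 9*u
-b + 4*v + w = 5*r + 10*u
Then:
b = 460/3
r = 0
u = 1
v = 14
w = 322/3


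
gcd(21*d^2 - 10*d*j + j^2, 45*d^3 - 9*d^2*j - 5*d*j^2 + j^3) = 3*d - j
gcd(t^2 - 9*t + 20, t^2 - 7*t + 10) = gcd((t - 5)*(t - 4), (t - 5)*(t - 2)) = t - 5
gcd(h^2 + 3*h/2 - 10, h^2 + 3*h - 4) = h + 4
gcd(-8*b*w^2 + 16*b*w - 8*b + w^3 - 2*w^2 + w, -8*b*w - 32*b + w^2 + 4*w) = -8*b + w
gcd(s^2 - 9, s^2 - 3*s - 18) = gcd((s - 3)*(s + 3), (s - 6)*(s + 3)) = s + 3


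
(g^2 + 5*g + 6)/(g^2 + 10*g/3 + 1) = 3*(g + 2)/(3*g + 1)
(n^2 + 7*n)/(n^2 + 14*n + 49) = n/(n + 7)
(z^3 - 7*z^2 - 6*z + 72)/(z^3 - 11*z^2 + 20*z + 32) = (z^2 - 3*z - 18)/(z^2 - 7*z - 8)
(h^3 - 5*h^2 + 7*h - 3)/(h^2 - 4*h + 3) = h - 1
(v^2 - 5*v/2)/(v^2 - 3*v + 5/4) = 2*v/(2*v - 1)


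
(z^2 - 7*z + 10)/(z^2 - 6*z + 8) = (z - 5)/(z - 4)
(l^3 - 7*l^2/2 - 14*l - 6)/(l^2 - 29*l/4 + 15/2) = 2*(2*l^2 + 5*l + 2)/(4*l - 5)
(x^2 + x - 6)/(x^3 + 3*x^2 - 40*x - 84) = (x^2 + x - 6)/(x^3 + 3*x^2 - 40*x - 84)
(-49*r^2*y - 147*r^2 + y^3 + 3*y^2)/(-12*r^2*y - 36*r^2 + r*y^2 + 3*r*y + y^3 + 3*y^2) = (-49*r^2 + y^2)/(-12*r^2 + r*y + y^2)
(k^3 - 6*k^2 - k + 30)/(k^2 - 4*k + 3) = (k^2 - 3*k - 10)/(k - 1)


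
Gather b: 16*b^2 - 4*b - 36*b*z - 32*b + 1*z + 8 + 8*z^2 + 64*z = 16*b^2 + b*(-36*z - 36) + 8*z^2 + 65*z + 8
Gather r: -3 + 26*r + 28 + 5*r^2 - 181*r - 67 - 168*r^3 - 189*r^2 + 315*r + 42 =-168*r^3 - 184*r^2 + 160*r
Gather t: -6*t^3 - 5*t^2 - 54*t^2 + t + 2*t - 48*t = -6*t^3 - 59*t^2 - 45*t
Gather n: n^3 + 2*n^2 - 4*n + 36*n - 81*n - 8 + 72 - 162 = n^3 + 2*n^2 - 49*n - 98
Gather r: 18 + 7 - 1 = 24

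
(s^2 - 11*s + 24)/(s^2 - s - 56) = (s - 3)/(s + 7)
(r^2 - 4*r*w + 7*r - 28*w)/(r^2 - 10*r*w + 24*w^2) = (r + 7)/(r - 6*w)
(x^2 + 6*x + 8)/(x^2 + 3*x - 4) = (x + 2)/(x - 1)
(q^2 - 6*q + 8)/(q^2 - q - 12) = (q - 2)/(q + 3)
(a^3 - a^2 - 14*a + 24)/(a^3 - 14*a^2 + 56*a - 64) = (a^2 + a - 12)/(a^2 - 12*a + 32)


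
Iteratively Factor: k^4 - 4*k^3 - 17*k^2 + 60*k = (k - 5)*(k^3 + k^2 - 12*k) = (k - 5)*(k + 4)*(k^2 - 3*k) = (k - 5)*(k - 3)*(k + 4)*(k)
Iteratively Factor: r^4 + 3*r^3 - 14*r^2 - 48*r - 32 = (r - 4)*(r^3 + 7*r^2 + 14*r + 8) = (r - 4)*(r + 1)*(r^2 + 6*r + 8) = (r - 4)*(r + 1)*(r + 2)*(r + 4)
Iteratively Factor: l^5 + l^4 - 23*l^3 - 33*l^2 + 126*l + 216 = (l + 2)*(l^4 - l^3 - 21*l^2 + 9*l + 108) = (l - 4)*(l + 2)*(l^3 + 3*l^2 - 9*l - 27) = (l - 4)*(l - 3)*(l + 2)*(l^2 + 6*l + 9) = (l - 4)*(l - 3)*(l + 2)*(l + 3)*(l + 3)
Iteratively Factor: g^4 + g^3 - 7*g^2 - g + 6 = (g + 3)*(g^3 - 2*g^2 - g + 2) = (g + 1)*(g + 3)*(g^2 - 3*g + 2) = (g - 1)*(g + 1)*(g + 3)*(g - 2)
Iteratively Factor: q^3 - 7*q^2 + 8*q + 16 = (q - 4)*(q^2 - 3*q - 4) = (q - 4)*(q + 1)*(q - 4)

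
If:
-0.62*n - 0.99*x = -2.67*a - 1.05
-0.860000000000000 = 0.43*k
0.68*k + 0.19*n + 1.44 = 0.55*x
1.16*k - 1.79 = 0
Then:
No Solution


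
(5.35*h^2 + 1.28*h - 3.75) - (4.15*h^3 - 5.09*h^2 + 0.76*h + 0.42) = -4.15*h^3 + 10.44*h^2 + 0.52*h - 4.17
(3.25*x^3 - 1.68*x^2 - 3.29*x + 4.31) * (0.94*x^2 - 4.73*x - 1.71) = 3.055*x^5 - 16.9517*x^4 - 0.7037*x^3 + 22.4859*x^2 - 14.7604*x - 7.3701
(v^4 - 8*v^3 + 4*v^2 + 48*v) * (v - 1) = v^5 - 9*v^4 + 12*v^3 + 44*v^2 - 48*v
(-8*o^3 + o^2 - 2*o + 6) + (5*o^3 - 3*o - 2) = -3*o^3 + o^2 - 5*o + 4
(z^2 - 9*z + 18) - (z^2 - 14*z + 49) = 5*z - 31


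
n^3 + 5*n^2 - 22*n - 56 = (n - 4)*(n + 2)*(n + 7)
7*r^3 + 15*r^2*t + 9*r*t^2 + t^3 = (r + t)^2*(7*r + t)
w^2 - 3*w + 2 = (w - 2)*(w - 1)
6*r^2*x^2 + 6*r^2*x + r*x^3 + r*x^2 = x*(6*r + x)*(r*x + r)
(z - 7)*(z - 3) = z^2 - 10*z + 21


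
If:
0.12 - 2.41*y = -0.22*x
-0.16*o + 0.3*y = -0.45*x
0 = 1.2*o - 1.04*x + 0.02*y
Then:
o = -0.04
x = -0.04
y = 0.05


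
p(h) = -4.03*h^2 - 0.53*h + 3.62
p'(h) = -8.06*h - 0.53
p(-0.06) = 3.64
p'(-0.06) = -0.05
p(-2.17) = -14.21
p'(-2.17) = 16.96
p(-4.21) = -65.58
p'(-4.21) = 33.40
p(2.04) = -14.23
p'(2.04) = -16.97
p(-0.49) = 2.91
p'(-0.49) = 3.42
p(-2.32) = -16.84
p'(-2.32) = 18.17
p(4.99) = -99.37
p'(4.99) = -40.75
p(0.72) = 1.15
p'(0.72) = -6.33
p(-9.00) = -318.04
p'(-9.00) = 72.01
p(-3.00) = -31.06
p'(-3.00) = 23.65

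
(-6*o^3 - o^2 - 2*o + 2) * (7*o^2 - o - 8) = -42*o^5 - o^4 + 35*o^3 + 24*o^2 + 14*o - 16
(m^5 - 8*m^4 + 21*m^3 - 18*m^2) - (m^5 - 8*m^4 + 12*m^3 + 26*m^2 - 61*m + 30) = 9*m^3 - 44*m^2 + 61*m - 30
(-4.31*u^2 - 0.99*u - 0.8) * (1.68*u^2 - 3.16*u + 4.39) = -7.2408*u^4 + 11.9564*u^3 - 17.1365*u^2 - 1.8181*u - 3.512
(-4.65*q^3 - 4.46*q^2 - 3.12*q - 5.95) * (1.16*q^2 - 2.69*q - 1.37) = -5.394*q^5 + 7.3349*q^4 + 14.7487*q^3 + 7.601*q^2 + 20.2799*q + 8.1515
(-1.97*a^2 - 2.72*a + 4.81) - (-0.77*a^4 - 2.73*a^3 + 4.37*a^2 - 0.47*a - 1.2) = 0.77*a^4 + 2.73*a^3 - 6.34*a^2 - 2.25*a + 6.01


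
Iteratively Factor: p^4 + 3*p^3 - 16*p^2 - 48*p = (p + 4)*(p^3 - p^2 - 12*p) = p*(p + 4)*(p^2 - p - 12) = p*(p - 4)*(p + 4)*(p + 3)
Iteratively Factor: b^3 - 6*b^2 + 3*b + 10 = (b + 1)*(b^2 - 7*b + 10) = (b - 5)*(b + 1)*(b - 2)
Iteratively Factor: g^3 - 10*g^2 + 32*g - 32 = (g - 4)*(g^2 - 6*g + 8) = (g - 4)*(g - 2)*(g - 4)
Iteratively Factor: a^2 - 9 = (a - 3)*(a + 3)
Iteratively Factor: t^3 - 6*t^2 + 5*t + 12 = (t - 4)*(t^2 - 2*t - 3) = (t - 4)*(t - 3)*(t + 1)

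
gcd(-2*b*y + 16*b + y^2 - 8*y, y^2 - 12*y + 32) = y - 8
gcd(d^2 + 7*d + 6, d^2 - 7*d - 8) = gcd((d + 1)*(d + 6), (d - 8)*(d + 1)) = d + 1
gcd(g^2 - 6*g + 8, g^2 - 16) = g - 4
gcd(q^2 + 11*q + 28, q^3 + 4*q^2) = q + 4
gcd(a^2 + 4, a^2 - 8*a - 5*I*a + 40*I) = 1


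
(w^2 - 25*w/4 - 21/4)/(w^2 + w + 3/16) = 4*(w - 7)/(4*w + 1)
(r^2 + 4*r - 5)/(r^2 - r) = (r + 5)/r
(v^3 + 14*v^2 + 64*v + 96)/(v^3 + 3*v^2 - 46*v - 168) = (v + 4)/(v - 7)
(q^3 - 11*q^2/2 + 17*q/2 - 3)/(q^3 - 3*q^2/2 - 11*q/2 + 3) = (q - 2)/(q + 2)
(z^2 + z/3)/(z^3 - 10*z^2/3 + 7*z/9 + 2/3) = 3*z/(3*z^2 - 11*z + 6)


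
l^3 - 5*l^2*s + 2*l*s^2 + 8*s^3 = (l - 4*s)*(l - 2*s)*(l + s)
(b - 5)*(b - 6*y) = b^2 - 6*b*y - 5*b + 30*y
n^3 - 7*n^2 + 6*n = n*(n - 6)*(n - 1)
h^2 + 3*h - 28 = (h - 4)*(h + 7)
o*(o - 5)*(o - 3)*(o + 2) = o^4 - 6*o^3 - o^2 + 30*o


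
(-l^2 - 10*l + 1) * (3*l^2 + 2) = -3*l^4 - 30*l^3 + l^2 - 20*l + 2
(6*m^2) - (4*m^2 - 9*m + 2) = 2*m^2 + 9*m - 2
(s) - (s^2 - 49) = -s^2 + s + 49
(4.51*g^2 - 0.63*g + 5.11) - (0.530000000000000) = 4.51*g^2 - 0.63*g + 4.58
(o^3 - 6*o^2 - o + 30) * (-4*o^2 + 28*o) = -4*o^5 + 52*o^4 - 164*o^3 - 148*o^2 + 840*o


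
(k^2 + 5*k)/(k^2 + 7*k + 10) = k/(k + 2)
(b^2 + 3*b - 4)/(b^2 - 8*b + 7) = (b + 4)/(b - 7)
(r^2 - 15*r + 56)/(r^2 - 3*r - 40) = (r - 7)/(r + 5)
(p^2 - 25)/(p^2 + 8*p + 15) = (p - 5)/(p + 3)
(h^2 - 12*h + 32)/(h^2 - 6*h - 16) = (h - 4)/(h + 2)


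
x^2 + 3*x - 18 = (x - 3)*(x + 6)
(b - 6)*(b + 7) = b^2 + b - 42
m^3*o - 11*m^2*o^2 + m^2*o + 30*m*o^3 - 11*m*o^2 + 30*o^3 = (m - 6*o)*(m - 5*o)*(m*o + o)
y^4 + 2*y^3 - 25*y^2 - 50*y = y*(y - 5)*(y + 2)*(y + 5)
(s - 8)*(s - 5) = s^2 - 13*s + 40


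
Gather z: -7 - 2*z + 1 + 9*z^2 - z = 9*z^2 - 3*z - 6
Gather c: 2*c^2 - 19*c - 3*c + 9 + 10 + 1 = 2*c^2 - 22*c + 20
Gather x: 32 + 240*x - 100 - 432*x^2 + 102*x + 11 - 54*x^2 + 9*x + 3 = -486*x^2 + 351*x - 54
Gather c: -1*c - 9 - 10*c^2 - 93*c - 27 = -10*c^2 - 94*c - 36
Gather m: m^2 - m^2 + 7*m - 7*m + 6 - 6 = 0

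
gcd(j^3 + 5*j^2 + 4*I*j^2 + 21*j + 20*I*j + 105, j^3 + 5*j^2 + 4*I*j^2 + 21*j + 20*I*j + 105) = j^3 + j^2*(5 + 4*I) + j*(21 + 20*I) + 105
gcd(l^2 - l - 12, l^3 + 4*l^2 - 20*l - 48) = l - 4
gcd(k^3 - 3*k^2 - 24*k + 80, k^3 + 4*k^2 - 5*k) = k + 5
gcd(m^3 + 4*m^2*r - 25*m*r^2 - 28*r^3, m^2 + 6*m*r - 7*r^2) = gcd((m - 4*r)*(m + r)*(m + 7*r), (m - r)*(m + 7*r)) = m + 7*r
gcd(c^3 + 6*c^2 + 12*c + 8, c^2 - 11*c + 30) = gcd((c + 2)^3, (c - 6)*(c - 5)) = 1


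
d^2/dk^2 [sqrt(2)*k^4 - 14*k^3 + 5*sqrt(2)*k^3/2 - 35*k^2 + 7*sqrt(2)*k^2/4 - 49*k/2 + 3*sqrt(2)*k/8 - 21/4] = 12*sqrt(2)*k^2 - 84*k + 15*sqrt(2)*k - 70 + 7*sqrt(2)/2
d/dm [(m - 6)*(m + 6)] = 2*m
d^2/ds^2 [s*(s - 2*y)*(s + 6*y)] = 6*s + 8*y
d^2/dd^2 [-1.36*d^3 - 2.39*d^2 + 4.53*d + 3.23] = -8.16*d - 4.78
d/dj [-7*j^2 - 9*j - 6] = -14*j - 9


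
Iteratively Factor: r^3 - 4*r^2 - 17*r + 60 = (r + 4)*(r^2 - 8*r + 15) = (r - 3)*(r + 4)*(r - 5)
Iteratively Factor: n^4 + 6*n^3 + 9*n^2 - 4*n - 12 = (n + 2)*(n^3 + 4*n^2 + n - 6) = (n + 2)^2*(n^2 + 2*n - 3) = (n + 2)^2*(n + 3)*(n - 1)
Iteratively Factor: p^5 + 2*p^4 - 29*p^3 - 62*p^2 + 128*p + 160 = (p + 4)*(p^4 - 2*p^3 - 21*p^2 + 22*p + 40) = (p - 2)*(p + 4)*(p^3 - 21*p - 20) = (p - 2)*(p + 4)^2*(p^2 - 4*p - 5) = (p - 5)*(p - 2)*(p + 4)^2*(p + 1)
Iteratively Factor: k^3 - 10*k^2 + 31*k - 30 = (k - 3)*(k^2 - 7*k + 10) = (k - 5)*(k - 3)*(k - 2)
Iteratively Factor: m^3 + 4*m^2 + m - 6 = (m - 1)*(m^2 + 5*m + 6) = (m - 1)*(m + 2)*(m + 3)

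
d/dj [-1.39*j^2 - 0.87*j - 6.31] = -2.78*j - 0.87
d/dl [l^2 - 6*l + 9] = 2*l - 6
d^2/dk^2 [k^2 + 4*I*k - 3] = 2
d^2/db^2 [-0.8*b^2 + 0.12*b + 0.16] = -1.60000000000000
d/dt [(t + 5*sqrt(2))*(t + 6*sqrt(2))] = 2*t + 11*sqrt(2)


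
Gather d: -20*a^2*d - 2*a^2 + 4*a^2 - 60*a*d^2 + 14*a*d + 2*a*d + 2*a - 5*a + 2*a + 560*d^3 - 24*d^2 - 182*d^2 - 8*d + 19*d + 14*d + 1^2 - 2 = 2*a^2 - a + 560*d^3 + d^2*(-60*a - 206) + d*(-20*a^2 + 16*a + 25) - 1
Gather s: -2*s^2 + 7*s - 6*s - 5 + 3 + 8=-2*s^2 + s + 6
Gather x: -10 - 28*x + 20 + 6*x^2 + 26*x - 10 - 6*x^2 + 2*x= 0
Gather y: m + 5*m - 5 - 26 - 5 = 6*m - 36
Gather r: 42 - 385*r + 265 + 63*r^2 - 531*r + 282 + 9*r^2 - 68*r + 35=72*r^2 - 984*r + 624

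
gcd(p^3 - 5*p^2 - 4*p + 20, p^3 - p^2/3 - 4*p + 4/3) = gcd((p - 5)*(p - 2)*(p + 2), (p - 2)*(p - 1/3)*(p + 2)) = p^2 - 4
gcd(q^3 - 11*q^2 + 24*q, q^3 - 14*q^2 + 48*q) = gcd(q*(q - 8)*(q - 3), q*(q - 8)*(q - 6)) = q^2 - 8*q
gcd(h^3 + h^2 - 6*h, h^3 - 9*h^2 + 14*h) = h^2 - 2*h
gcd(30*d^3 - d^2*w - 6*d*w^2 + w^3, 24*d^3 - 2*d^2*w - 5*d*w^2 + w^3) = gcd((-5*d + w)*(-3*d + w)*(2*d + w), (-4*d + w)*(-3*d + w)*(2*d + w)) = -6*d^2 - d*w + w^2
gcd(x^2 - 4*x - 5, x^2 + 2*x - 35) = x - 5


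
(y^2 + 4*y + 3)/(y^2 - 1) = (y + 3)/(y - 1)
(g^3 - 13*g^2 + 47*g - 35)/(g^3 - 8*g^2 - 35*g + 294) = (g^2 - 6*g + 5)/(g^2 - g - 42)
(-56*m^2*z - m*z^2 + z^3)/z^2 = -56*m^2/z - m + z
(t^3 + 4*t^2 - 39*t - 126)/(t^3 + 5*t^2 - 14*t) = (t^2 - 3*t - 18)/(t*(t - 2))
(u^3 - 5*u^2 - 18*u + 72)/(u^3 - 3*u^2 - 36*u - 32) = (u^2 - 9*u + 18)/(u^2 - 7*u - 8)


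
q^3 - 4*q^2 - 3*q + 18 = (q - 3)^2*(q + 2)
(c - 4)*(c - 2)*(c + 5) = c^3 - c^2 - 22*c + 40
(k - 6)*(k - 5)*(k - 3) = k^3 - 14*k^2 + 63*k - 90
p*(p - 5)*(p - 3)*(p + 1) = p^4 - 7*p^3 + 7*p^2 + 15*p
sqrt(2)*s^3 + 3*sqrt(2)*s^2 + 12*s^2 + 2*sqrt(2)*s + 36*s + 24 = (s + 2)*(s + 6*sqrt(2))*(sqrt(2)*s + sqrt(2))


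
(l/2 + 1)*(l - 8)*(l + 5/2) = l^3/2 - 7*l^2/4 - 31*l/2 - 20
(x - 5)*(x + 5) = x^2 - 25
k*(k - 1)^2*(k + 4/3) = k^4 - 2*k^3/3 - 5*k^2/3 + 4*k/3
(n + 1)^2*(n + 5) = n^3 + 7*n^2 + 11*n + 5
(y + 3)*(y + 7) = y^2 + 10*y + 21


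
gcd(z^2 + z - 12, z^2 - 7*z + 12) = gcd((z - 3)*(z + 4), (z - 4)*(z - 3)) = z - 3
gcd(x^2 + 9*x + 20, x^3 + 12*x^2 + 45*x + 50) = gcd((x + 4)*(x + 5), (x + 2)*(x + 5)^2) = x + 5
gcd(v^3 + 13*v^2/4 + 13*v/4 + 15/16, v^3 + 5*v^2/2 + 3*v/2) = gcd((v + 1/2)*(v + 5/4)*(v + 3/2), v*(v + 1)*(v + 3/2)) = v + 3/2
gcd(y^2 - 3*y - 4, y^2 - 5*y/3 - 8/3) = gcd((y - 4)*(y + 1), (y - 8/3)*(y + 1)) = y + 1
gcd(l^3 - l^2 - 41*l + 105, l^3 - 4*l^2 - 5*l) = l - 5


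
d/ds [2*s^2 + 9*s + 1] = 4*s + 9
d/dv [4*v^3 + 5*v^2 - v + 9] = 12*v^2 + 10*v - 1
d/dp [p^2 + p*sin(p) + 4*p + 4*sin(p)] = p*cos(p) + 2*p + sin(p) + 4*cos(p) + 4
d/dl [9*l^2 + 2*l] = 18*l + 2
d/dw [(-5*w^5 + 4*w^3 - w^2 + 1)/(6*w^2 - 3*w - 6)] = (-30*w^6 + 20*w^5 + 58*w^4 - 8*w^3 - 23*w^2 + 1)/(3*(4*w^4 - 4*w^3 - 7*w^2 + 4*w + 4))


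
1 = 1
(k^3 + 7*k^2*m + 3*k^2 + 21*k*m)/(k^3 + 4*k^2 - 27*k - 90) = k*(k + 7*m)/(k^2 + k - 30)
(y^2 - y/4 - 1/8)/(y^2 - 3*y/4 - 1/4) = (y - 1/2)/(y - 1)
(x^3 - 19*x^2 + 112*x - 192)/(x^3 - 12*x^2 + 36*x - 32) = (x^2 - 11*x + 24)/(x^2 - 4*x + 4)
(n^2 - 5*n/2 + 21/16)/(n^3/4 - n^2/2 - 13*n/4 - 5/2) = (-16*n^2 + 40*n - 21)/(4*(-n^3 + 2*n^2 + 13*n + 10))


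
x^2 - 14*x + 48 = (x - 8)*(x - 6)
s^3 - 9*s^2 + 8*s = s*(s - 8)*(s - 1)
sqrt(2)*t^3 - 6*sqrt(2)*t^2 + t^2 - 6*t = t*(t - 6)*(sqrt(2)*t + 1)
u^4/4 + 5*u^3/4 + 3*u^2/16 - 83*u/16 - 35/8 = (u/4 + 1/4)*(u - 2)*(u + 5/2)*(u + 7/2)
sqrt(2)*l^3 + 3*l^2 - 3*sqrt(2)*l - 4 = (l - sqrt(2))*(l + 2*sqrt(2))*(sqrt(2)*l + 1)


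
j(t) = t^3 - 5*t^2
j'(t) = 3*t^2 - 10*t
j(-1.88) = -24.32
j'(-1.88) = 29.40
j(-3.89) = -134.52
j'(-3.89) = 84.30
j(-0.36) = -0.69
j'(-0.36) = 3.99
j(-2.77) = -59.62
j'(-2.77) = 50.72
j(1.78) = -10.20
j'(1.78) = -8.29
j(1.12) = -4.87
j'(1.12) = -7.44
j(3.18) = -18.40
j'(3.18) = -1.46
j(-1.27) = -10.11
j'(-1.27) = 17.54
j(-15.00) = -4500.00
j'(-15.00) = 825.00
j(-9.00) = -1134.00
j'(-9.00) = 333.00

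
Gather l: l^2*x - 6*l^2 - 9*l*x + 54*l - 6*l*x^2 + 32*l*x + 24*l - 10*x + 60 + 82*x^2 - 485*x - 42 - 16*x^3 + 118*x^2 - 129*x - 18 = l^2*(x - 6) + l*(-6*x^2 + 23*x + 78) - 16*x^3 + 200*x^2 - 624*x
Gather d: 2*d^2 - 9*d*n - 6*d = 2*d^2 + d*(-9*n - 6)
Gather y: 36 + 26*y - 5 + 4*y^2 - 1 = 4*y^2 + 26*y + 30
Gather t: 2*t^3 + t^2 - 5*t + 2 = 2*t^3 + t^2 - 5*t + 2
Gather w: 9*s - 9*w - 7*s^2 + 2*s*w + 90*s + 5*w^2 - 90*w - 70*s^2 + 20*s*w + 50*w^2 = -77*s^2 + 99*s + 55*w^2 + w*(22*s - 99)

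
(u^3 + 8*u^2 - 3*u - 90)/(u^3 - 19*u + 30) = (u + 6)/(u - 2)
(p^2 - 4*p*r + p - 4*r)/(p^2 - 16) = (p^2 - 4*p*r + p - 4*r)/(p^2 - 16)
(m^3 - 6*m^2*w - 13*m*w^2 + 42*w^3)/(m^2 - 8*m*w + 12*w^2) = (-m^2 + 4*m*w + 21*w^2)/(-m + 6*w)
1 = 1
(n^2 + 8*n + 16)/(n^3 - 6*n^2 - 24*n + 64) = (n + 4)/(n^2 - 10*n + 16)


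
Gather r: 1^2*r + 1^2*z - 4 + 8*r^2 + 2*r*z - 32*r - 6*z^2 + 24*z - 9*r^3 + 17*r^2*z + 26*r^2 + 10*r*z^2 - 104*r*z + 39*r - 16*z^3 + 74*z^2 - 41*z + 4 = -9*r^3 + r^2*(17*z + 34) + r*(10*z^2 - 102*z + 8) - 16*z^3 + 68*z^2 - 16*z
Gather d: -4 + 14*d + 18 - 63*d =14 - 49*d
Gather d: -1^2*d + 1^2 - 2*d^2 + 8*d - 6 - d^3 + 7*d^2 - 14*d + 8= -d^3 + 5*d^2 - 7*d + 3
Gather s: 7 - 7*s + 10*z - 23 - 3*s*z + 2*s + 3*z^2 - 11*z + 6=s*(-3*z - 5) + 3*z^2 - z - 10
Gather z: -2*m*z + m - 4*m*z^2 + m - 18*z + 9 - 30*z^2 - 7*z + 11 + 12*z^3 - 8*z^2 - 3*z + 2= 2*m + 12*z^3 + z^2*(-4*m - 38) + z*(-2*m - 28) + 22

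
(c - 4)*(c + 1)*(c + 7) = c^3 + 4*c^2 - 25*c - 28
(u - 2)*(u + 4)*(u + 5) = u^3 + 7*u^2 + 2*u - 40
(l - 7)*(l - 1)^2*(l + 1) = l^4 - 8*l^3 + 6*l^2 + 8*l - 7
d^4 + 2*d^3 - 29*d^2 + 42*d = d*(d - 3)*(d - 2)*(d + 7)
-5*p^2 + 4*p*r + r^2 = (-p + r)*(5*p + r)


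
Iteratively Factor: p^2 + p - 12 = (p + 4)*(p - 3)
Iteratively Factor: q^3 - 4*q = (q - 2)*(q^2 + 2*q) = (q - 2)*(q + 2)*(q)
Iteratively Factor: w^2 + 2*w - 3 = (w + 3)*(w - 1)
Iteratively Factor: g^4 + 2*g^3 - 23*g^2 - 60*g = (g + 4)*(g^3 - 2*g^2 - 15*g) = (g - 5)*(g + 4)*(g^2 + 3*g) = (g - 5)*(g + 3)*(g + 4)*(g)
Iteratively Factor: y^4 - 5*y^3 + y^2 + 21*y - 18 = (y - 3)*(y^3 - 2*y^2 - 5*y + 6) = (y - 3)*(y + 2)*(y^2 - 4*y + 3) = (y - 3)*(y - 1)*(y + 2)*(y - 3)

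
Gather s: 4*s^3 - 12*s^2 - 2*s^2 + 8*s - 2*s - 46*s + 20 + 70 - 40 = 4*s^3 - 14*s^2 - 40*s + 50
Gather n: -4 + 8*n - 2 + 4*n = 12*n - 6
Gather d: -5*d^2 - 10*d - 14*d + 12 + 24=-5*d^2 - 24*d + 36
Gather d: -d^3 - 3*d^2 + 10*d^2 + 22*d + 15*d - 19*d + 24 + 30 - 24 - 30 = -d^3 + 7*d^2 + 18*d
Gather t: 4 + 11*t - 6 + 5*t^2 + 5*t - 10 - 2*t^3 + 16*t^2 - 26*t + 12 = -2*t^3 + 21*t^2 - 10*t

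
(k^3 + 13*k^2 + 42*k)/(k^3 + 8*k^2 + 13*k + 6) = k*(k + 7)/(k^2 + 2*k + 1)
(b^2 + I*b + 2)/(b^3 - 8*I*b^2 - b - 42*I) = (b - I)/(b^2 - 10*I*b - 21)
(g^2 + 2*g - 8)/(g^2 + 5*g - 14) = (g + 4)/(g + 7)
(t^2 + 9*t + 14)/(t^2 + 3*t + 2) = (t + 7)/(t + 1)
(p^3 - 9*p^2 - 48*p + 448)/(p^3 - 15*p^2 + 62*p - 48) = (p^2 - p - 56)/(p^2 - 7*p + 6)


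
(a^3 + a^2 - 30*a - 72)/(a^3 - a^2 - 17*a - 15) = (a^2 - 2*a - 24)/(a^2 - 4*a - 5)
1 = 1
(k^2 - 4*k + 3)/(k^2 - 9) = (k - 1)/(k + 3)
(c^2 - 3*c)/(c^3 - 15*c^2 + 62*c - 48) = c*(c - 3)/(c^3 - 15*c^2 + 62*c - 48)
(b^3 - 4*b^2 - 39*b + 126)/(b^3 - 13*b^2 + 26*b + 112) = (b^2 + 3*b - 18)/(b^2 - 6*b - 16)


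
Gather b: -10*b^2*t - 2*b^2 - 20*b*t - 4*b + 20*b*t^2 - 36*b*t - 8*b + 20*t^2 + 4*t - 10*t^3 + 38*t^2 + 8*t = b^2*(-10*t - 2) + b*(20*t^2 - 56*t - 12) - 10*t^3 + 58*t^2 + 12*t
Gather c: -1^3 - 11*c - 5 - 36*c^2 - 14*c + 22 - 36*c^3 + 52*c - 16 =-36*c^3 - 36*c^2 + 27*c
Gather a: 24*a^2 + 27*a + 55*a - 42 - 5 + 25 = 24*a^2 + 82*a - 22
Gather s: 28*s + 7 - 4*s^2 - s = -4*s^2 + 27*s + 7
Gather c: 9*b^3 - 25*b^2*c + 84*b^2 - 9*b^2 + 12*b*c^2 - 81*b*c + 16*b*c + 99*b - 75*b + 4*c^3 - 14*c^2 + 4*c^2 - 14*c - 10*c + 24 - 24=9*b^3 + 75*b^2 + 24*b + 4*c^3 + c^2*(12*b - 10) + c*(-25*b^2 - 65*b - 24)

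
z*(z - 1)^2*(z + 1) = z^4 - z^3 - z^2 + z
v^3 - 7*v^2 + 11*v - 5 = (v - 5)*(v - 1)^2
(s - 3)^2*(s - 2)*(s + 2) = s^4 - 6*s^3 + 5*s^2 + 24*s - 36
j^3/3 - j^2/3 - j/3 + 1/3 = (j/3 + 1/3)*(j - 1)^2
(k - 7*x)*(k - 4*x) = k^2 - 11*k*x + 28*x^2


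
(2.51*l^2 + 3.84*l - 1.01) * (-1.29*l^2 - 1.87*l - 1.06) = -3.2379*l^4 - 9.6473*l^3 - 8.5385*l^2 - 2.1817*l + 1.0706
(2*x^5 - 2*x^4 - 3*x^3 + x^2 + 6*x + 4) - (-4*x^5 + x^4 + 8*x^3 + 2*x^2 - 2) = 6*x^5 - 3*x^4 - 11*x^3 - x^2 + 6*x + 6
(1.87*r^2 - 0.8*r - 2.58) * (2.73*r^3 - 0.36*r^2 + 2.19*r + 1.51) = 5.1051*r^5 - 2.8572*r^4 - 2.6601*r^3 + 2.0005*r^2 - 6.8582*r - 3.8958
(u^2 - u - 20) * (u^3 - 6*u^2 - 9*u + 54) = u^5 - 7*u^4 - 23*u^3 + 183*u^2 + 126*u - 1080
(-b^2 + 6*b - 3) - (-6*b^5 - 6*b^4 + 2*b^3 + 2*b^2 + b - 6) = 6*b^5 + 6*b^4 - 2*b^3 - 3*b^2 + 5*b + 3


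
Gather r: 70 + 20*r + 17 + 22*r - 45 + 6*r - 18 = 48*r + 24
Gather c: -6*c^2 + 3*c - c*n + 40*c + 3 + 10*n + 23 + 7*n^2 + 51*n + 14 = -6*c^2 + c*(43 - n) + 7*n^2 + 61*n + 40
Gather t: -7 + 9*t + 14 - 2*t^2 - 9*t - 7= -2*t^2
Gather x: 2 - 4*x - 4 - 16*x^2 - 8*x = -16*x^2 - 12*x - 2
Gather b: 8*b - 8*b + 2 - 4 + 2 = 0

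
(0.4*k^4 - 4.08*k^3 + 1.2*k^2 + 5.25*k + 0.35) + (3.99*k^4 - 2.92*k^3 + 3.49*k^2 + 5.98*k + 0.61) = 4.39*k^4 - 7.0*k^3 + 4.69*k^2 + 11.23*k + 0.96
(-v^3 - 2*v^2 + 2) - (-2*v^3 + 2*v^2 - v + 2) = v^3 - 4*v^2 + v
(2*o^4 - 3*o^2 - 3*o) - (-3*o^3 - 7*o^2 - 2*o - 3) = 2*o^4 + 3*o^3 + 4*o^2 - o + 3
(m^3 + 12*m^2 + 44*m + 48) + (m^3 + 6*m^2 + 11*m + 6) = 2*m^3 + 18*m^2 + 55*m + 54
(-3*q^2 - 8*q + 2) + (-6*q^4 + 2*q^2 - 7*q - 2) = -6*q^4 - q^2 - 15*q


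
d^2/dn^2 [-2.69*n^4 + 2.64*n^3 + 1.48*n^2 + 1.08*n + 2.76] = -32.28*n^2 + 15.84*n + 2.96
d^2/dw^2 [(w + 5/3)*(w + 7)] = 2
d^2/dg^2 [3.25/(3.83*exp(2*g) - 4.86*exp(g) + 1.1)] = ((15.795 - 49.79*exp(g))*(3.83*exp(2*g) - 4.86*exp(g) + 1.1) + 3.25*(7.66*exp(g) - 4.86)*(15.32*exp(g) - 9.72)*exp(g))*exp(g)/(3.83*exp(2*g) - 4.86*exp(g) + 1.1)^3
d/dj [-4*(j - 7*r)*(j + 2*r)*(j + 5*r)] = -12*j^2 + 156*r^2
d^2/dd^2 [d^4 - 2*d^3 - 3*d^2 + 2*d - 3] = 12*d^2 - 12*d - 6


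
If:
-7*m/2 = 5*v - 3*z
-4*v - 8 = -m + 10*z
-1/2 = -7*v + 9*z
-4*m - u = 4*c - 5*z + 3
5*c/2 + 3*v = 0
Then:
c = 1416/1975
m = 161/395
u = -39893/3950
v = -236/395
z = -411/790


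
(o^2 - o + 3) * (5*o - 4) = 5*o^3 - 9*o^2 + 19*o - 12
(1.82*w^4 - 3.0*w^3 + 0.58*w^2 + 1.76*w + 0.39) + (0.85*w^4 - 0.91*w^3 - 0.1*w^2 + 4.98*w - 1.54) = 2.67*w^4 - 3.91*w^3 + 0.48*w^2 + 6.74*w - 1.15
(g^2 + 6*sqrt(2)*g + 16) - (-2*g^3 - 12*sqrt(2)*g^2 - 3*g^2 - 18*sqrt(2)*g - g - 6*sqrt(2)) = 2*g^3 + 4*g^2 + 12*sqrt(2)*g^2 + g + 24*sqrt(2)*g + 6*sqrt(2) + 16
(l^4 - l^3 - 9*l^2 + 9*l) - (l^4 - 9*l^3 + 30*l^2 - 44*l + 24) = 8*l^3 - 39*l^2 + 53*l - 24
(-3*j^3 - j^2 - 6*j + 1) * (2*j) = -6*j^4 - 2*j^3 - 12*j^2 + 2*j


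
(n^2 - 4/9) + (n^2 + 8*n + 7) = 2*n^2 + 8*n + 59/9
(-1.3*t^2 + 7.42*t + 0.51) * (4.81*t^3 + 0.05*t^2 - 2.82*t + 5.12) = -6.253*t^5 + 35.6252*t^4 + 6.4901*t^3 - 27.5549*t^2 + 36.5522*t + 2.6112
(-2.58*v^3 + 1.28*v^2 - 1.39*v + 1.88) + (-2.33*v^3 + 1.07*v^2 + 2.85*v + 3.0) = -4.91*v^3 + 2.35*v^2 + 1.46*v + 4.88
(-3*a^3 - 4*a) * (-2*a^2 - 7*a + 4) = 6*a^5 + 21*a^4 - 4*a^3 + 28*a^2 - 16*a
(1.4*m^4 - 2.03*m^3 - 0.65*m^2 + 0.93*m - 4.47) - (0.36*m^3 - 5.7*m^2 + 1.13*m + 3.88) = 1.4*m^4 - 2.39*m^3 + 5.05*m^2 - 0.2*m - 8.35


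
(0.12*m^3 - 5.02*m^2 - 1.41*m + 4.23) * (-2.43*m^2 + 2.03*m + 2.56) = -0.2916*m^5 + 12.4422*m^4 - 6.4571*m^3 - 25.9924*m^2 + 4.9773*m + 10.8288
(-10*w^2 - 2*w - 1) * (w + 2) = -10*w^3 - 22*w^2 - 5*w - 2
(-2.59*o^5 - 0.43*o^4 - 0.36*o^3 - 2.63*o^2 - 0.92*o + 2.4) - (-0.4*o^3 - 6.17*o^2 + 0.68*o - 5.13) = -2.59*o^5 - 0.43*o^4 + 0.04*o^3 + 3.54*o^2 - 1.6*o + 7.53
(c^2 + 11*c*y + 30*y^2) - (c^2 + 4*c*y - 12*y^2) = 7*c*y + 42*y^2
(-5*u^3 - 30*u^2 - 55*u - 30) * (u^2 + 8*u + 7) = -5*u^5 - 70*u^4 - 330*u^3 - 680*u^2 - 625*u - 210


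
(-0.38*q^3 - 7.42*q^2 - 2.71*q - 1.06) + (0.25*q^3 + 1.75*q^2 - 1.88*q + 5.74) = -0.13*q^3 - 5.67*q^2 - 4.59*q + 4.68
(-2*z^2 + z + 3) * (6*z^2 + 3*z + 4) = -12*z^4 + 13*z^2 + 13*z + 12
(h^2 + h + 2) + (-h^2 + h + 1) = 2*h + 3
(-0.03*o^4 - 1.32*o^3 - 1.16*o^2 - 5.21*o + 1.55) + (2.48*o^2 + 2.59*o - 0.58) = -0.03*o^4 - 1.32*o^3 + 1.32*o^2 - 2.62*o + 0.97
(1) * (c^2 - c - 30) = c^2 - c - 30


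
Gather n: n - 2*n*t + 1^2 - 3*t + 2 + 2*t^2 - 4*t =n*(1 - 2*t) + 2*t^2 - 7*t + 3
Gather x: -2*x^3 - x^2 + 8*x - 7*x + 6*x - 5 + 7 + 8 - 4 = -2*x^3 - x^2 + 7*x + 6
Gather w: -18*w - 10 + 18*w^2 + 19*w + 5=18*w^2 + w - 5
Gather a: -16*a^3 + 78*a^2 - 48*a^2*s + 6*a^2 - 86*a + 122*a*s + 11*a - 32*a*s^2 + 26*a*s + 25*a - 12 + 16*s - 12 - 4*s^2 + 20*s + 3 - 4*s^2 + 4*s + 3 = -16*a^3 + a^2*(84 - 48*s) + a*(-32*s^2 + 148*s - 50) - 8*s^2 + 40*s - 18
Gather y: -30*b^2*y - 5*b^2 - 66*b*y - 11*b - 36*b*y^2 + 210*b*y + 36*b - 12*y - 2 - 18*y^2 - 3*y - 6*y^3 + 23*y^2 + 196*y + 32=-5*b^2 + 25*b - 6*y^3 + y^2*(5 - 36*b) + y*(-30*b^2 + 144*b + 181) + 30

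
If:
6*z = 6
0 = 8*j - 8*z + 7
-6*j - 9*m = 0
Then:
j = 1/8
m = -1/12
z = 1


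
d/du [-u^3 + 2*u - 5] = 2 - 3*u^2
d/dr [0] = 0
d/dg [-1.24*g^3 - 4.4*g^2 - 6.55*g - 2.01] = -3.72*g^2 - 8.8*g - 6.55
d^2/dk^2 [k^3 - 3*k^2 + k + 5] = 6*k - 6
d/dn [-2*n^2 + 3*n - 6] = 3 - 4*n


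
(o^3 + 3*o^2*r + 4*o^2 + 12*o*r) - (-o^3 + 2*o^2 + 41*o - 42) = 2*o^3 + 3*o^2*r + 2*o^2 + 12*o*r - 41*o + 42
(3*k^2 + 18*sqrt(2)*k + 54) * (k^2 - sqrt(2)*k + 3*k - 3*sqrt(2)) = 3*k^4 + 9*k^3 + 15*sqrt(2)*k^3 + 18*k^2 + 45*sqrt(2)*k^2 - 54*sqrt(2)*k + 54*k - 162*sqrt(2)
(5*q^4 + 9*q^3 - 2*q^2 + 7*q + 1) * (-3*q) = -15*q^5 - 27*q^4 + 6*q^3 - 21*q^2 - 3*q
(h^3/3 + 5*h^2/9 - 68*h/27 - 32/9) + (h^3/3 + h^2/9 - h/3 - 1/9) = 2*h^3/3 + 2*h^2/3 - 77*h/27 - 11/3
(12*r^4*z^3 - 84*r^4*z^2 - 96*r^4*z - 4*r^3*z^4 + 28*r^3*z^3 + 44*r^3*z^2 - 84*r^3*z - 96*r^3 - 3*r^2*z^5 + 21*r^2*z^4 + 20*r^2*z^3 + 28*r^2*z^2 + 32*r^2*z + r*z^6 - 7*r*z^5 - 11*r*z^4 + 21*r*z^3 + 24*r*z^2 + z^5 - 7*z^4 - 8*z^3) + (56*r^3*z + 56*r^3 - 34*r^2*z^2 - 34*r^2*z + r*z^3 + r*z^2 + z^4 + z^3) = 12*r^4*z^3 - 84*r^4*z^2 - 96*r^4*z - 4*r^3*z^4 + 28*r^3*z^3 + 44*r^3*z^2 - 28*r^3*z - 40*r^3 - 3*r^2*z^5 + 21*r^2*z^4 + 20*r^2*z^3 - 6*r^2*z^2 - 2*r^2*z + r*z^6 - 7*r*z^5 - 11*r*z^4 + 22*r*z^3 + 25*r*z^2 + z^5 - 6*z^4 - 7*z^3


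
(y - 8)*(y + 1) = y^2 - 7*y - 8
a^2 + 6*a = a*(a + 6)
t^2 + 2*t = t*(t + 2)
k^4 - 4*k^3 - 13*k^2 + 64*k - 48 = (k - 4)*(k - 3)*(k - 1)*(k + 4)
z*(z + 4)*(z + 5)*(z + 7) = z^4 + 16*z^3 + 83*z^2 + 140*z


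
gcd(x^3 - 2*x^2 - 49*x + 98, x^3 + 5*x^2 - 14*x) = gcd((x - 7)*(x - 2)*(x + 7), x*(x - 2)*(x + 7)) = x^2 + 5*x - 14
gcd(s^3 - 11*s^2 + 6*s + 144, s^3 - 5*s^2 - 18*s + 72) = s - 6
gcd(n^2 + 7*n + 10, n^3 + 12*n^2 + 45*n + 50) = n^2 + 7*n + 10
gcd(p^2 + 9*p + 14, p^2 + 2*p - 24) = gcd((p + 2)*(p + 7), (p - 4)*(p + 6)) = 1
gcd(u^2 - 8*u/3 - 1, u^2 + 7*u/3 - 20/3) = 1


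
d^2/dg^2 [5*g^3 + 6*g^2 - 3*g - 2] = 30*g + 12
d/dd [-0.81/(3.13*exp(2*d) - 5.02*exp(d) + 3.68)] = (5.0706*exp(d) - 4.0662)*exp(d)/(3.13*exp(2*d) - 5.02*exp(d) + 3.68)^2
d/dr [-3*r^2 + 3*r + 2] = 3 - 6*r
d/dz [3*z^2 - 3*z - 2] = 6*z - 3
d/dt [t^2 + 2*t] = 2*t + 2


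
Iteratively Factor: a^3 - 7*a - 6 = (a + 1)*(a^2 - a - 6) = (a - 3)*(a + 1)*(a + 2)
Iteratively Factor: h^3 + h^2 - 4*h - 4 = (h + 2)*(h^2 - h - 2) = (h + 1)*(h + 2)*(h - 2)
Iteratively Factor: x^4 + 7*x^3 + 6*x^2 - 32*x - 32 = (x + 1)*(x^3 + 6*x^2 - 32) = (x + 1)*(x + 4)*(x^2 + 2*x - 8) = (x + 1)*(x + 4)^2*(x - 2)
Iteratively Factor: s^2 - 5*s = (s - 5)*(s)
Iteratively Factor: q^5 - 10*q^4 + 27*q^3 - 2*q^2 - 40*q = (q - 4)*(q^4 - 6*q^3 + 3*q^2 + 10*q) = q*(q - 4)*(q^3 - 6*q^2 + 3*q + 10) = q*(q - 4)*(q - 2)*(q^2 - 4*q - 5) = q*(q - 4)*(q - 2)*(q + 1)*(q - 5)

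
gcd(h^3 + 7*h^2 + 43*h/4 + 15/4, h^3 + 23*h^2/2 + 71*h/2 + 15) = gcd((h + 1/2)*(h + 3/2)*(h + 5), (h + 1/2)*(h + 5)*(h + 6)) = h^2 + 11*h/2 + 5/2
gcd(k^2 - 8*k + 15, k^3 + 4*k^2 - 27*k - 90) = k - 5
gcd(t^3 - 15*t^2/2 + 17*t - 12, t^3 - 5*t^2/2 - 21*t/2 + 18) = t^2 - 11*t/2 + 6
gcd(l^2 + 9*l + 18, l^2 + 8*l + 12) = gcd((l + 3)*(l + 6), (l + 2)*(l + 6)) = l + 6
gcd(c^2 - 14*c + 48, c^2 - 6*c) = c - 6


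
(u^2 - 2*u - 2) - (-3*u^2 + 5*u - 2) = 4*u^2 - 7*u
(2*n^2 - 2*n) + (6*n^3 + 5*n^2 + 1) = 6*n^3 + 7*n^2 - 2*n + 1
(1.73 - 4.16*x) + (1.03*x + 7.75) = 9.48 - 3.13*x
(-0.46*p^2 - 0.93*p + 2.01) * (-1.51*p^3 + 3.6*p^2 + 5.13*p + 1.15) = 0.6946*p^5 - 0.2517*p^4 - 8.7429*p^3 + 1.9361*p^2 + 9.2418*p + 2.3115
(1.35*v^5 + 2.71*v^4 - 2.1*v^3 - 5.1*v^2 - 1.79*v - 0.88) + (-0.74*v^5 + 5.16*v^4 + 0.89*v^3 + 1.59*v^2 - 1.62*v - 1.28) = 0.61*v^5 + 7.87*v^4 - 1.21*v^3 - 3.51*v^2 - 3.41*v - 2.16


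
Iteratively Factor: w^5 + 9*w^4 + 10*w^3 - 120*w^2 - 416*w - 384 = (w + 3)*(w^4 + 6*w^3 - 8*w^2 - 96*w - 128) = (w + 2)*(w + 3)*(w^3 + 4*w^2 - 16*w - 64) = (w - 4)*(w + 2)*(w + 3)*(w^2 + 8*w + 16) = (w - 4)*(w + 2)*(w + 3)*(w + 4)*(w + 4)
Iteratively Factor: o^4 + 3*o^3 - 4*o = (o - 1)*(o^3 + 4*o^2 + 4*o) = (o - 1)*(o + 2)*(o^2 + 2*o) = o*(o - 1)*(o + 2)*(o + 2)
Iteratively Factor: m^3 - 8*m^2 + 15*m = (m - 3)*(m^2 - 5*m) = m*(m - 3)*(m - 5)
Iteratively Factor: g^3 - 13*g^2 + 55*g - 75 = (g - 5)*(g^2 - 8*g + 15) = (g - 5)^2*(g - 3)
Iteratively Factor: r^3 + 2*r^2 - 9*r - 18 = (r + 2)*(r^2 - 9) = (r - 3)*(r + 2)*(r + 3)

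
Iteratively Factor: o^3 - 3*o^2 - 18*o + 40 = (o - 2)*(o^2 - o - 20) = (o - 5)*(o - 2)*(o + 4)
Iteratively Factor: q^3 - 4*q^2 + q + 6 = (q + 1)*(q^2 - 5*q + 6) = (q - 3)*(q + 1)*(q - 2)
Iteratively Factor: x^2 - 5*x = (x - 5)*(x)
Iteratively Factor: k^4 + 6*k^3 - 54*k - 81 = (k - 3)*(k^3 + 9*k^2 + 27*k + 27) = (k - 3)*(k + 3)*(k^2 + 6*k + 9) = (k - 3)*(k + 3)^2*(k + 3)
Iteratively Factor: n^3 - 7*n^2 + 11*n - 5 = (n - 5)*(n^2 - 2*n + 1) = (n - 5)*(n - 1)*(n - 1)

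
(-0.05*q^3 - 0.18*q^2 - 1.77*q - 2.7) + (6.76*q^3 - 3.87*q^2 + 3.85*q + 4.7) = 6.71*q^3 - 4.05*q^2 + 2.08*q + 2.0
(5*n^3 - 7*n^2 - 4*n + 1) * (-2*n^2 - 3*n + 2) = -10*n^5 - n^4 + 39*n^3 - 4*n^2 - 11*n + 2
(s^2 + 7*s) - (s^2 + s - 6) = 6*s + 6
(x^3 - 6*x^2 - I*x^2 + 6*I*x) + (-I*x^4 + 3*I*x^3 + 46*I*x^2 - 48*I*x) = -I*x^4 + x^3 + 3*I*x^3 - 6*x^2 + 45*I*x^2 - 42*I*x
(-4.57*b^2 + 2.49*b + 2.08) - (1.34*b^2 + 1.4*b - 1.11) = -5.91*b^2 + 1.09*b + 3.19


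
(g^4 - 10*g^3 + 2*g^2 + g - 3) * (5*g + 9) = 5*g^5 - 41*g^4 - 80*g^3 + 23*g^2 - 6*g - 27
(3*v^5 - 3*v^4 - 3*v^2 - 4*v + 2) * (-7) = -21*v^5 + 21*v^4 + 21*v^2 + 28*v - 14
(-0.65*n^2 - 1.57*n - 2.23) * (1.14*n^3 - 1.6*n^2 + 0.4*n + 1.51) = -0.741*n^5 - 0.7498*n^4 - 0.2902*n^3 + 1.9585*n^2 - 3.2627*n - 3.3673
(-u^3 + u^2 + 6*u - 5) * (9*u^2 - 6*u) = -9*u^5 + 15*u^4 + 48*u^3 - 81*u^2 + 30*u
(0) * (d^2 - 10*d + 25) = 0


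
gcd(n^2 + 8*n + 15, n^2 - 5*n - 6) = 1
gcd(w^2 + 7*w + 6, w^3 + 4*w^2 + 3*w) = w + 1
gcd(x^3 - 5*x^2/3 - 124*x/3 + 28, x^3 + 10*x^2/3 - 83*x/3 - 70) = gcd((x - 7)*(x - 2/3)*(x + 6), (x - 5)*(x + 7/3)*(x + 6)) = x + 6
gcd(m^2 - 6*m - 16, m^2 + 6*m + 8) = m + 2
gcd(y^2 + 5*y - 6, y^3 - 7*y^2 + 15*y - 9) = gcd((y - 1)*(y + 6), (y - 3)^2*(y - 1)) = y - 1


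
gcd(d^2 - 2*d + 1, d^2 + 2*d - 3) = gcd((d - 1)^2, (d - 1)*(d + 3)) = d - 1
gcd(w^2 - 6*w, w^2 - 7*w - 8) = 1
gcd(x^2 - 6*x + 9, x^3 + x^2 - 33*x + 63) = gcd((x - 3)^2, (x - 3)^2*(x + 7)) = x^2 - 6*x + 9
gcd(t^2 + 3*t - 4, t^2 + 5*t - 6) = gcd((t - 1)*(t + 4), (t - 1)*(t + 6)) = t - 1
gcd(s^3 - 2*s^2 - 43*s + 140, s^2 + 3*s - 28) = s^2 + 3*s - 28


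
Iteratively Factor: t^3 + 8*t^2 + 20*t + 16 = (t + 2)*(t^2 + 6*t + 8) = (t + 2)^2*(t + 4)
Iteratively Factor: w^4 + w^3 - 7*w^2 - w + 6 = (w - 2)*(w^3 + 3*w^2 - w - 3) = (w - 2)*(w + 3)*(w^2 - 1) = (w - 2)*(w - 1)*(w + 3)*(w + 1)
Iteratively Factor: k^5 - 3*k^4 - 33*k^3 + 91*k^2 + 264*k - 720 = (k - 3)*(k^4 - 33*k^2 - 8*k + 240) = (k - 5)*(k - 3)*(k^3 + 5*k^2 - 8*k - 48) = (k - 5)*(k - 3)^2*(k^2 + 8*k + 16) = (k - 5)*(k - 3)^2*(k + 4)*(k + 4)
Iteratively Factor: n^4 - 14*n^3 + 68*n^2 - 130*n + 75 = (n - 3)*(n^3 - 11*n^2 + 35*n - 25) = (n - 5)*(n - 3)*(n^2 - 6*n + 5) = (n - 5)^2*(n - 3)*(n - 1)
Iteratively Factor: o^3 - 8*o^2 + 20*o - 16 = (o - 2)*(o^2 - 6*o + 8) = (o - 2)^2*(o - 4)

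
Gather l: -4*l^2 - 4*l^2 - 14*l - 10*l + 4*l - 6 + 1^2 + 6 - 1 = -8*l^2 - 20*l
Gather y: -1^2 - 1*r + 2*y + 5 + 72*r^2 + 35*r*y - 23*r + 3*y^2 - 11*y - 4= 72*r^2 - 24*r + 3*y^2 + y*(35*r - 9)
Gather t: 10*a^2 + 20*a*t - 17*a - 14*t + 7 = 10*a^2 - 17*a + t*(20*a - 14) + 7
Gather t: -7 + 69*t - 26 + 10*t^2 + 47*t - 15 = 10*t^2 + 116*t - 48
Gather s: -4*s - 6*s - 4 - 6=-10*s - 10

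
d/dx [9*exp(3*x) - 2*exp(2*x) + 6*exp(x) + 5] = (27*exp(2*x) - 4*exp(x) + 6)*exp(x)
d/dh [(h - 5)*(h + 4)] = 2*h - 1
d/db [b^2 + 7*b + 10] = 2*b + 7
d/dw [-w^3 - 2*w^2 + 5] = w*(-3*w - 4)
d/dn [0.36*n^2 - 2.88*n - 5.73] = 0.72*n - 2.88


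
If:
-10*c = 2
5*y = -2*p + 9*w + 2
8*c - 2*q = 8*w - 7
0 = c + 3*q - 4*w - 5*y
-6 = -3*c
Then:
No Solution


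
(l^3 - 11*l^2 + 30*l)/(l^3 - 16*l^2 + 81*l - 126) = l*(l - 5)/(l^2 - 10*l + 21)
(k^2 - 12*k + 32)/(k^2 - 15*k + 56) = (k - 4)/(k - 7)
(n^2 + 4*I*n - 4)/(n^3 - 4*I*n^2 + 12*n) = (n + 2*I)/(n*(n - 6*I))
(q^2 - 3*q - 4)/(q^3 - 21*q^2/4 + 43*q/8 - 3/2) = 8*(q + 1)/(8*q^2 - 10*q + 3)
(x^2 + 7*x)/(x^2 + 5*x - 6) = x*(x + 7)/(x^2 + 5*x - 6)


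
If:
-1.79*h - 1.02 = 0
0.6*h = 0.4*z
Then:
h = -0.57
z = -0.85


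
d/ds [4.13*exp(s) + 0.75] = 4.13*exp(s)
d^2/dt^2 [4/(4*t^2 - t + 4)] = 8*(-16*t^2 + 4*t + (8*t - 1)^2 - 16)/(4*t^2 - t + 4)^3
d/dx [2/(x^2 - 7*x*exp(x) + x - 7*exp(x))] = 2*(7*x*exp(x) - 2*x + 14*exp(x) - 1)/(x^2 - 7*x*exp(x) + x - 7*exp(x))^2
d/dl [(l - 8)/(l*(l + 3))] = (-l^2 + 16*l + 24)/(l^2*(l^2 + 6*l + 9))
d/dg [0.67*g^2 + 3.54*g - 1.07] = 1.34*g + 3.54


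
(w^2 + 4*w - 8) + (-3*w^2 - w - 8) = -2*w^2 + 3*w - 16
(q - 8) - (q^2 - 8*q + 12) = -q^2 + 9*q - 20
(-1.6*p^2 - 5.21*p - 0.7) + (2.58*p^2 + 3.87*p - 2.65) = 0.98*p^2 - 1.34*p - 3.35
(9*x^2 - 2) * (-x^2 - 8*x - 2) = -9*x^4 - 72*x^3 - 16*x^2 + 16*x + 4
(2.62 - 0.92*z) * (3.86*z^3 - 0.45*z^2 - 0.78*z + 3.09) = -3.5512*z^4 + 10.5272*z^3 - 0.4614*z^2 - 4.8864*z + 8.0958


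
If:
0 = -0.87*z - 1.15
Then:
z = -1.32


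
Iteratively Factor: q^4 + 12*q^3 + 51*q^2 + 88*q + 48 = (q + 1)*(q^3 + 11*q^2 + 40*q + 48) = (q + 1)*(q + 3)*(q^2 + 8*q + 16) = (q + 1)*(q + 3)*(q + 4)*(q + 4)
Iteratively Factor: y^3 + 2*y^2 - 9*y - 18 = (y + 2)*(y^2 - 9) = (y + 2)*(y + 3)*(y - 3)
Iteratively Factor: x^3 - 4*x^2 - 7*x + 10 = (x - 1)*(x^2 - 3*x - 10) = (x - 1)*(x + 2)*(x - 5)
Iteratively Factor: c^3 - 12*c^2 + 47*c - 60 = (c - 5)*(c^2 - 7*c + 12) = (c - 5)*(c - 4)*(c - 3)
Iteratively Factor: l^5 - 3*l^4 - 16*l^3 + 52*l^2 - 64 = (l - 2)*(l^4 - l^3 - 18*l^2 + 16*l + 32) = (l - 2)*(l + 1)*(l^3 - 2*l^2 - 16*l + 32) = (l - 4)*(l - 2)*(l + 1)*(l^2 + 2*l - 8) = (l - 4)*(l - 2)*(l + 1)*(l + 4)*(l - 2)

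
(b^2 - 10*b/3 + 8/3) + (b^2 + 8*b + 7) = 2*b^2 + 14*b/3 + 29/3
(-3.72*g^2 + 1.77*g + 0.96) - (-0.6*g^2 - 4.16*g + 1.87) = -3.12*g^2 + 5.93*g - 0.91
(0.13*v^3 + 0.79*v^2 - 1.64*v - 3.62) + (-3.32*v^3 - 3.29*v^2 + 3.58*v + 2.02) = -3.19*v^3 - 2.5*v^2 + 1.94*v - 1.6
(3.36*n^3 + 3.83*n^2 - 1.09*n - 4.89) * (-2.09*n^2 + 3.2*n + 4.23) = -7.0224*n^5 + 2.7473*n^4 + 28.7469*n^3 + 22.933*n^2 - 20.2587*n - 20.6847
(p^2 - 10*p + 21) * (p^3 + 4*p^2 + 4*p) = p^5 - 6*p^4 - 15*p^3 + 44*p^2 + 84*p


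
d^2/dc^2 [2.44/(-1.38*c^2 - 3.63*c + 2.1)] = (9.293472*c^2 + 24.445872*c - 2.44*(2.76*c + 3.63)*(5.52*c + 7.26) - 14.14224)/(1.38*c^2 + 3.63*c - 2.1)^3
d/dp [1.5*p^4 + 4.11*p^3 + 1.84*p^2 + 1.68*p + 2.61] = 6.0*p^3 + 12.33*p^2 + 3.68*p + 1.68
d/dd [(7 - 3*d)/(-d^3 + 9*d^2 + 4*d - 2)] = 2*(-3*d^3 + 24*d^2 - 63*d - 11)/(d^6 - 18*d^5 + 73*d^4 + 76*d^3 - 20*d^2 - 16*d + 4)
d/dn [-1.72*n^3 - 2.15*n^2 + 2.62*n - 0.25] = -5.16*n^2 - 4.3*n + 2.62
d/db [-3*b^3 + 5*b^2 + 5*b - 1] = -9*b^2 + 10*b + 5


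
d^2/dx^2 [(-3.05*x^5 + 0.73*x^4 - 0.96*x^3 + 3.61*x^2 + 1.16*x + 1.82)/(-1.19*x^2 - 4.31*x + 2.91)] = (25.91463*x^7 + 248.222814*x^6 + 467.307468*x^5 - 1213.797966*x^4 + 739.106014*x^3 - 236.893278*x^2 - 31.333116*x - 170.459314)/(1.685159*x^6 + 18.310173*x^5 + 53.954124*x^4 - 9.48760300000001*x^3 - 131.938236*x^2 + 109.492533*x - 24.642171)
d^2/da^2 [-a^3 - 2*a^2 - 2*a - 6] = -6*a - 4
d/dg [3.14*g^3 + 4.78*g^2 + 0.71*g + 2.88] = 9.42*g^2 + 9.56*g + 0.71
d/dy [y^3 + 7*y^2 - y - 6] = 3*y^2 + 14*y - 1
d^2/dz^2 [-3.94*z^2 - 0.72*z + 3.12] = -7.88000000000000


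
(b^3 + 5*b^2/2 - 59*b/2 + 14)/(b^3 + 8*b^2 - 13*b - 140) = (b - 1/2)/(b + 5)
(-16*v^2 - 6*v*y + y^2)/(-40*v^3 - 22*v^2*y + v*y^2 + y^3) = (-8*v + y)/(-20*v^2 - v*y + y^2)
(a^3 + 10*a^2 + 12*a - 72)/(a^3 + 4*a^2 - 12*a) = (a + 6)/a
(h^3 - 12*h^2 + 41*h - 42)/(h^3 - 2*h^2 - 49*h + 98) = (h - 3)/(h + 7)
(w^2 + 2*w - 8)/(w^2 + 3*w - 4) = (w - 2)/(w - 1)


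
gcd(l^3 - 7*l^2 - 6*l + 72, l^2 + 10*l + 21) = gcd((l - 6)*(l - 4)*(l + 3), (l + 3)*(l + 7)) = l + 3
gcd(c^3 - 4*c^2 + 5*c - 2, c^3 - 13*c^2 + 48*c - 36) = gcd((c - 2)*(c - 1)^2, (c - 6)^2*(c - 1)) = c - 1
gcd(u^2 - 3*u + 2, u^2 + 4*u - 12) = u - 2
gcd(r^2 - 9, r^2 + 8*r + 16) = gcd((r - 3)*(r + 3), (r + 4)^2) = 1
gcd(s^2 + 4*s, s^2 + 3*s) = s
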